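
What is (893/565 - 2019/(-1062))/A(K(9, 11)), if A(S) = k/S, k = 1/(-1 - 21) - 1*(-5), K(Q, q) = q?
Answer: 84260407/10900545 ≈ 7.7299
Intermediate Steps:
k = 109/22 (k = 1/(-22) + 5 = -1/22 + 5 = 109/22 ≈ 4.9545)
A(S) = 109/(22*S)
(893/565 - 2019/(-1062))/A(K(9, 11)) = (893/565 - 2019/(-1062))/(((109/22)/11)) = (893*(1/565) - 2019*(-1/1062))/(((109/22)*(1/11))) = (893/565 + 673/354)/(109/242) = (696367/200010)*(242/109) = 84260407/10900545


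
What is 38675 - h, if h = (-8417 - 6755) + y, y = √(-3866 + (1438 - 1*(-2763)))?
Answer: 53847 - √335 ≈ 53829.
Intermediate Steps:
y = √335 (y = √(-3866 + (1438 + 2763)) = √(-3866 + 4201) = √335 ≈ 18.303)
h = -15172 + √335 (h = (-8417 - 6755) + √335 = -15172 + √335 ≈ -15154.)
38675 - h = 38675 - (-15172 + √335) = 38675 + (15172 - √335) = 53847 - √335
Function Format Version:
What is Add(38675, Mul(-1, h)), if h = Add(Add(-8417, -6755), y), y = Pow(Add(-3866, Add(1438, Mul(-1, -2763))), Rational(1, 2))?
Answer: Add(53847, Mul(-1, Pow(335, Rational(1, 2)))) ≈ 53829.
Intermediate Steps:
y = Pow(335, Rational(1, 2)) (y = Pow(Add(-3866, Add(1438, 2763)), Rational(1, 2)) = Pow(Add(-3866, 4201), Rational(1, 2)) = Pow(335, Rational(1, 2)) ≈ 18.303)
h = Add(-15172, Pow(335, Rational(1, 2))) (h = Add(Add(-8417, -6755), Pow(335, Rational(1, 2))) = Add(-15172, Pow(335, Rational(1, 2))) ≈ -15154.)
Add(38675, Mul(-1, h)) = Add(38675, Mul(-1, Add(-15172, Pow(335, Rational(1, 2))))) = Add(38675, Add(15172, Mul(-1, Pow(335, Rational(1, 2))))) = Add(53847, Mul(-1, Pow(335, Rational(1, 2))))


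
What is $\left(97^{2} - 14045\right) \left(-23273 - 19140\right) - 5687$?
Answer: $196620981$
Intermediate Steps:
$\left(97^{2} - 14045\right) \left(-23273 - 19140\right) - 5687 = \left(9409 - 14045\right) \left(-42413\right) - 5687 = \left(-4636\right) \left(-42413\right) - 5687 = 196626668 - 5687 = 196620981$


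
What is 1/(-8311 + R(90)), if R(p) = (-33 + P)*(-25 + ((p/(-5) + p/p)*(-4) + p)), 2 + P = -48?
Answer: -1/19350 ≈ -5.1680e-5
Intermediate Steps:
P = -50 (P = -2 - 48 = -50)
R(p) = 2407 - 747*p/5 (R(p) = (-33 - 50)*(-25 + ((p/(-5) + p/p)*(-4) + p)) = -83*(-25 + ((p*(-⅕) + 1)*(-4) + p)) = -83*(-25 + ((-p/5 + 1)*(-4) + p)) = -83*(-25 + ((1 - p/5)*(-4) + p)) = -83*(-25 + ((-4 + 4*p/5) + p)) = -83*(-25 + (-4 + 9*p/5)) = -83*(-29 + 9*p/5) = 2407 - 747*p/5)
1/(-8311 + R(90)) = 1/(-8311 + (2407 - 747/5*90)) = 1/(-8311 + (2407 - 13446)) = 1/(-8311 - 11039) = 1/(-19350) = -1/19350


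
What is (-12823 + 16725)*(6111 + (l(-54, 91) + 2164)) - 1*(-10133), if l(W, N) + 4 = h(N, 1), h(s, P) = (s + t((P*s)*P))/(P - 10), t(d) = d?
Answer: 289842011/9 ≈ 3.2205e+7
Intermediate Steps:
h(s, P) = (s + s*P²)/(-10 + P) (h(s, P) = (s + (P*s)*P)/(P - 10) = (s + s*P²)/(-10 + P))
l(W, N) = -4 - 2*N/9 (l(W, N) = -4 + N*(1 + 1²)/(-10 + 1) = -4 + N*(1 + 1)/(-9) = -4 + N*(-⅑)*2 = -4 - 2*N/9)
(-12823 + 16725)*(6111 + (l(-54, 91) + 2164)) - 1*(-10133) = (-12823 + 16725)*(6111 + ((-4 - 2/9*91) + 2164)) - 1*(-10133) = 3902*(6111 + ((-4 - 182/9) + 2164)) + 10133 = 3902*(6111 + (-218/9 + 2164)) + 10133 = 3902*(6111 + 19258/9) + 10133 = 3902*(74257/9) + 10133 = 289750814/9 + 10133 = 289842011/9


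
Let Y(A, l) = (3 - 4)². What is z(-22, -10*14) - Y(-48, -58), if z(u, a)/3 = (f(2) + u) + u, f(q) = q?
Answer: -127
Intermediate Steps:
z(u, a) = 6 + 6*u (z(u, a) = 3*((2 + u) + u) = 3*(2 + 2*u) = 6 + 6*u)
Y(A, l) = 1 (Y(A, l) = (-1)² = 1)
z(-22, -10*14) - Y(-48, -58) = (6 + 6*(-22)) - 1*1 = (6 - 132) - 1 = -126 - 1 = -127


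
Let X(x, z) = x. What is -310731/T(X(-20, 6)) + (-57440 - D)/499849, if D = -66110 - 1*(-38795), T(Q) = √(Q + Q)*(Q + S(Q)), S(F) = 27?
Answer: -30125/499849 + 310731*I*√10/140 ≈ -0.060268 + 7018.7*I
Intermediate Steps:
T(Q) = √2*√Q*(27 + Q) (T(Q) = √(Q + Q)*(Q + 27) = √(2*Q)*(27 + Q) = (√2*√Q)*(27 + Q) = √2*√Q*(27 + Q))
D = -27315 (D = -66110 + 38795 = -27315)
-310731/T(X(-20, 6)) + (-57440 - D)/499849 = -310731*(-I*√10/(20*(27 - 20))) + (-57440 - 1*(-27315))/499849 = -310731*(-I*√10/140) + (-57440 + 27315)*(1/499849) = -310731*(-I*√10/140) - 30125*1/499849 = -(-310731)*I*√10/140 - 30125/499849 = 310731*I*√10/140 - 30125/499849 = -30125/499849 + 310731*I*√10/140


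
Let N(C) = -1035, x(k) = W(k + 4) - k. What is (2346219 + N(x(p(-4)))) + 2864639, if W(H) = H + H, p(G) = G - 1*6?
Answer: 5209823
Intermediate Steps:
p(G) = -6 + G (p(G) = G - 6 = -6 + G)
W(H) = 2*H
x(k) = 8 + k (x(k) = 2*(k + 4) - k = 2*(4 + k) - k = (8 + 2*k) - k = 8 + k)
(2346219 + N(x(p(-4)))) + 2864639 = (2346219 - 1035) + 2864639 = 2345184 + 2864639 = 5209823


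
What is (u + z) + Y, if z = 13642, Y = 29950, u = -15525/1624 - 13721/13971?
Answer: 988815520489/22688904 ≈ 43581.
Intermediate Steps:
u = -239182679/22688904 (u = -15525*1/1624 - 13721*1/13971 = -15525/1624 - 13721/13971 = -239182679/22688904 ≈ -10.542)
(u + z) + Y = (-239182679/22688904 + 13642) + 29950 = 309282845689/22688904 + 29950 = 988815520489/22688904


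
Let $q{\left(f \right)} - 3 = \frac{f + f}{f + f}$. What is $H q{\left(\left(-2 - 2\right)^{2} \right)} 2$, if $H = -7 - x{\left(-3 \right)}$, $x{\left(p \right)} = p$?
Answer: $-32$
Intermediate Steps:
$H = -4$ ($H = -7 - -3 = -7 + 3 = -4$)
$q{\left(f \right)} = 4$ ($q{\left(f \right)} = 3 + \frac{f + f}{f + f} = 3 + \frac{2 f}{2 f} = 3 + 2 f \frac{1}{2 f} = 3 + 1 = 4$)
$H q{\left(\left(-2 - 2\right)^{2} \right)} 2 = \left(-4\right) 4 \cdot 2 = \left(-16\right) 2 = -32$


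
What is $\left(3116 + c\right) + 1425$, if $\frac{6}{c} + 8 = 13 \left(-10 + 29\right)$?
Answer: $\frac{1085305}{239} \approx 4541.0$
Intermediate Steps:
$c = \frac{6}{239}$ ($c = \frac{6}{-8 + 13 \left(-10 + 29\right)} = \frac{6}{-8 + 13 \cdot 19} = \frac{6}{-8 + 247} = \frac{6}{239} \approx 0.025105$)
$\left(3116 + c\right) + 1425 = \left(3116 + \frac{6}{239}\right) + 1425 = \frac{744730}{239} + 1425 = \frac{1085305}{239}$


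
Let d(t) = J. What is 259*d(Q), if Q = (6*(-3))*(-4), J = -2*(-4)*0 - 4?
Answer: -1036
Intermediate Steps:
J = -4 (J = 8*0 - 4 = 0 - 4 = -4)
Q = 72 (Q = -18*(-4) = 72)
d(t) = -4
259*d(Q) = 259*(-4) = -1036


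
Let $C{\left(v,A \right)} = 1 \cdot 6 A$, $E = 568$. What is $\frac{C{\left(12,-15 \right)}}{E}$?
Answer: $- \frac{45}{284} \approx -0.15845$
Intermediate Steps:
$C{\left(v,A \right)} = 6 A$
$\frac{C{\left(12,-15 \right)}}{E} = \frac{6 \left(-15\right)}{568} = \left(-90\right) \frac{1}{568} = - \frac{45}{284}$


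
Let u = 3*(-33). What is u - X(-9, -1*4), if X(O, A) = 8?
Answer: -107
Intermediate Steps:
u = -99
u - X(-9, -1*4) = -99 - 1*8 = -99 - 8 = -107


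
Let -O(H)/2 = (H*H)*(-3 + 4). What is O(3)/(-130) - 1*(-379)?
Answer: 24644/65 ≈ 379.14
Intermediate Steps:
O(H) = -2*H² (O(H) = -2*H*H*(-3 + 4) = -2*H²)
O(3)/(-130) - 1*(-379) = -2*3²/(-130) - 1*(-379) = -2*9*(-1/130) + 379 = -18*(-1/130) + 379 = 9/65 + 379 = 24644/65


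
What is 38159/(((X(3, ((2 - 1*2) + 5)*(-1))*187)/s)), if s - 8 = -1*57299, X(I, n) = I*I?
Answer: -66247493/51 ≈ -1.2990e+6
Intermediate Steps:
X(I, n) = I²
s = -57291 (s = 8 - 1*57299 = 8 - 57299 = -57291)
38159/(((X(3, ((2 - 1*2) + 5)*(-1))*187)/s)) = 38159/(((3²*187)/(-57291))) = 38159/(((9*187)*(-1/57291))) = 38159/((1683*(-1/57291))) = 38159/(-561/19097) = 38159*(-19097/561) = -66247493/51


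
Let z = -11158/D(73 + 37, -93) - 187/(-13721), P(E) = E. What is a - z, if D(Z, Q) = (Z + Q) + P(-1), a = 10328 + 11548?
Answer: 2477832731/109768 ≈ 22573.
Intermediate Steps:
a = 21876
D(Z, Q) = -1 + Q + Z (D(Z, Q) = (Z + Q) - 1 = (Q + Z) - 1 = -1 + Q + Z)
z = -76547963/109768 (z = -11158/(-1 - 93 + (73 + 37)) - 187/(-13721) = -11158/(-1 - 93 + 110) - 187*(-1/13721) = -11158/16 + 187/13721 = -11158*1/16 + 187/13721 = -5579/8 + 187/13721 = -76547963/109768 ≈ -697.36)
a - z = 21876 - 1*(-76547963/109768) = 21876 + 76547963/109768 = 2477832731/109768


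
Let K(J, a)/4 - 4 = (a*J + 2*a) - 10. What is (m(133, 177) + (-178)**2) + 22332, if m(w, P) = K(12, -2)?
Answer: 53880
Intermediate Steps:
K(J, a) = -24 + 8*a + 4*J*a (K(J, a) = 16 + 4*((a*J + 2*a) - 10) = 16 + 4*((J*a + 2*a) - 10) = 16 + 4*((2*a + J*a) - 10) = 16 + 4*(-10 + 2*a + J*a) = 16 + (-40 + 8*a + 4*J*a) = -24 + 8*a + 4*J*a)
m(w, P) = -136 (m(w, P) = -24 + 8*(-2) + 4*12*(-2) = -24 - 16 - 96 = -136)
(m(133, 177) + (-178)**2) + 22332 = (-136 + (-178)**2) + 22332 = (-136 + 31684) + 22332 = 31548 + 22332 = 53880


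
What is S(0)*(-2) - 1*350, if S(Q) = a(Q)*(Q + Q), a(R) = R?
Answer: -350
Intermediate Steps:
S(Q) = 2*Q² (S(Q) = Q*(Q + Q) = Q*(2*Q) = 2*Q²)
S(0)*(-2) - 1*350 = (2*0²)*(-2) - 1*350 = (2*0)*(-2) - 350 = 0*(-2) - 350 = 0 - 350 = -350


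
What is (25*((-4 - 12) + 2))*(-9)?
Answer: 3150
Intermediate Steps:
(25*((-4 - 12) + 2))*(-9) = (25*(-16 + 2))*(-9) = (25*(-14))*(-9) = -350*(-9) = 3150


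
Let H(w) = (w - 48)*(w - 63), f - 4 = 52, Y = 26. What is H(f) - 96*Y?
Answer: -2552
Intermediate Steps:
f = 56 (f = 4 + 52 = 56)
H(w) = (-63 + w)*(-48 + w) (H(w) = (-48 + w)*(-63 + w) = (-63 + w)*(-48 + w))
H(f) - 96*Y = (3024 + 56**2 - 111*56) - 96*26 = (3024 + 3136 - 6216) - 1*2496 = -56 - 2496 = -2552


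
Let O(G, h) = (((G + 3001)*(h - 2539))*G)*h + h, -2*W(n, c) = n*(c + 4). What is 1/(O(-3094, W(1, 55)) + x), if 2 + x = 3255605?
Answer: 1/21805682720 ≈ 4.5860e-11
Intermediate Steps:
W(n, c) = -n*(4 + c)/2 (W(n, c) = -n*(c + 4)/2 = -n*(4 + c)/2)
x = 3255603 (x = -2 + 3255605 = 3255603)
O(G, h) = h + G*h*(-2539 + h)*(3001 + G) (O(G, h) = (((3001 + G)*(-2539 + h))*G)*h + h = (((-2539 + h)*(3001 + G))*G)*h + h = (G*(-2539 + h)*(3001 + G))*h + h = G*h*(-2539 + h)*(3001 + G) + h = h + G*h*(-2539 + h)*(3001 + G))
1/(O(-3094, W(1, 55)) + x) = 1/((-½*1*(4 + 55))*(1 - 7619539*(-3094) - 2539*(-3094)² - ½*1*(4 + 55)*(-3094)² + 3001*(-3094)*(-½*1*(4 + 55))) + 3255603) = 1/((-½*1*59)*(1 + 23574853666 - 2539*9572836 - ½*1*59*9572836 + 3001*(-3094)*(-½*1*59)) + 3255603) = 1/(-59*(1 + 23574853666 - 24305430604 - 59/2*9572836 + 3001*(-3094)*(-59/2))/2 + 3255603) = 1/(-59*(1 + 23574853666 - 24305430604 - 282398662 + 273910273)/2 + 3255603) = 1/(-59/2*(-739065326) + 3255603) = 1/(21802427117 + 3255603) = 1/21805682720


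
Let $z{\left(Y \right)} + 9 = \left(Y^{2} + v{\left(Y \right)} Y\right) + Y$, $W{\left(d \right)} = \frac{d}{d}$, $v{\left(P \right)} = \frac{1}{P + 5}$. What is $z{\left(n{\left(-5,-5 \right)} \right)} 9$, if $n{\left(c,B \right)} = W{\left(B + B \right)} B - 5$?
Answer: $747$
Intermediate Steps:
$v{\left(P \right)} = \frac{1}{5 + P}$
$W{\left(d \right)} = 1$
$n{\left(c,B \right)} = -5 + B$ ($n{\left(c,B \right)} = 1 B - 5 = B - 5 = -5 + B$)
$z{\left(Y \right)} = -9 + Y + Y^{2} + \frac{Y}{5 + Y}$ ($z{\left(Y \right)} = -9 + \left(\left(Y^{2} + \frac{Y}{5 + Y}\right) + Y\right) = -9 + \left(Y + Y^{2} + \frac{Y}{5 + Y}\right) = -9 + Y + Y^{2} + \frac{Y}{5 + Y}$)
$z{\left(n{\left(-5,-5 \right)} \right)} 9 = \frac{\left(-5 - 5\right) + \left(5 - 10\right) \left(-9 - 10 + \left(-5 - 5\right)^{2}\right)}{5 - 10} \cdot 9 = \frac{-10 + \left(5 - 10\right) \left(-9 - 10 + \left(-10\right)^{2}\right)}{5 - 10} \cdot 9 = \frac{-10 - 5 \left(-9 - 10 + 100\right)}{-5} \cdot 9 = - \frac{-10 - 405}{5} \cdot 9 = \left(- \frac{1}{5}\right) \left(-415\right) 9 = 83 \cdot 9 = 747$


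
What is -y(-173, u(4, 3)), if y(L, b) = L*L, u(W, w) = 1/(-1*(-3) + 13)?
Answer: -29929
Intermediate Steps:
u(W, w) = 1/16 (u(W, w) = 1/(3 + 13) = 1/16)
y(L, b) = L**2
-y(-173, u(4, 3)) = -1*(-173)**2 = -1*29929 = -29929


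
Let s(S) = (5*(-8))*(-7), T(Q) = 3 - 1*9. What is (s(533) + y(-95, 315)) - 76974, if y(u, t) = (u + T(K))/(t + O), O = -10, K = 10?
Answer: -23391771/305 ≈ -76694.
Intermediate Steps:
T(Q) = -6 (T(Q) = 3 - 9 = -6)
y(u, t) = (-6 + u)/(-10 + t) (y(u, t) = (u - 6)/(t - 10) = (-6 + u)/(-10 + t))
s(S) = 280 (s(S) = -40*(-7) = 280)
(s(533) + y(-95, 315)) - 76974 = (280 + (-6 - 95)/(-10 + 315)) - 76974 = (280 - 101/305) - 76974 = 85299/305 - 76974 = -23391771/305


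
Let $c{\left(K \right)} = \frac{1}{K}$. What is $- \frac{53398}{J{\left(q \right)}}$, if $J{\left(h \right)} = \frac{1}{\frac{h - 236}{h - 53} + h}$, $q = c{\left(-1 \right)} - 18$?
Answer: $\frac{9905329}{12} \approx 8.2544 \cdot 10^{5}$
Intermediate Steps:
$q = -19$ ($q = \frac{1}{-1} - 18 = -1 - 18 = -19$)
$J{\left(h \right)} = \frac{1}{h + \frac{-236 + h}{-53 + h}}$ ($J{\left(h \right)} = \frac{1}{\frac{-236 + h}{-53 + h} + h} = \frac{1}{h + \frac{-236 + h}{-53 + h}}$)
$- \frac{53398}{J{\left(q \right)}} = - \frac{53398}{\frac{1}{236 - \left(-19\right)^{2} + 52 \left(-19\right)} \left(53 - -19\right)} = - \frac{53398}{\frac{1}{236 - 361 - 988} \left(53 + 19\right)} = - \frac{53398}{\frac{1}{236 - 361 - 988} \cdot 72} = - \frac{53398}{\frac{1}{-1113} \cdot 72} = - \frac{53398}{\left(- \frac{1}{1113}\right) 72} = - \frac{53398}{- \frac{24}{371}} = \left(-53398\right) \left(- \frac{371}{24}\right) = \frac{9905329}{12}$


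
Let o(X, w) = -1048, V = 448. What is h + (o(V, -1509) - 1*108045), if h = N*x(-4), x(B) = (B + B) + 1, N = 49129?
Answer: -452996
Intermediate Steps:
x(B) = 1 + 2*B (x(B) = 2*B + 1 = 1 + 2*B)
h = -343903 (h = 49129*(1 + 2*(-4)) = 49129*(1 - 8) = 49129*(-7) = -343903)
h + (o(V, -1509) - 1*108045) = -343903 + (-1048 - 1*108045) = -343903 + (-1048 - 108045) = -343903 - 109093 = -452996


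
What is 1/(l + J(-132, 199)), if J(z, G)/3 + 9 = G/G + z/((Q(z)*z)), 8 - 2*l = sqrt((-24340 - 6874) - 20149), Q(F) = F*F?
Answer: -674651472/446648186689 + 50599296*I*sqrt(5707)/446648186689 ≈ -0.0015105 + 0.0085582*I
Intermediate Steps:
Q(F) = F**2
l = 4 - 3*I*sqrt(5707)/2 (l = 4 - sqrt((-24340 - 6874) - 20149)/2 = 4 - sqrt(-31214 - 20149)/2 = 4 - 3*I*sqrt(5707)/2 ≈ 4.0 - 113.32*I)
J(z, G) = -24 + 3/z**2 (J(z, G) = -27 + 3*(G/G + z/((z**2*z))) = -27 + 3*(1 + z/(z**3)) = -27 + 3*(1 + z/z**3) = -27 + 3*(1 + z**(-2)) = -27 + (3 + 3/z**2) = -24 + 3/z**2)
1/(l + J(-132, 199)) = 1/((4 - 3*I*sqrt(5707)/2) + (-24 + 3/(-132)**2)) = 1/((4 - 3*I*sqrt(5707)/2) + (-24 + 3*(1/17424))) = 1/((4 - 3*I*sqrt(5707)/2) + (-24 + 1/5808)) = 1/((4 - 3*I*sqrt(5707)/2) - 139391/5808) = 1/(-116159/5808 - 3*I*sqrt(5707)/2)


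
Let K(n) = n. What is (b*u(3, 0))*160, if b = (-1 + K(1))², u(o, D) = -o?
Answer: 0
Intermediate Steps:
b = 0 (b = (-1 + 1)² = 0² = 0)
(b*u(3, 0))*160 = (0*(-1*3))*160 = (0*(-3))*160 = 0*160 = 0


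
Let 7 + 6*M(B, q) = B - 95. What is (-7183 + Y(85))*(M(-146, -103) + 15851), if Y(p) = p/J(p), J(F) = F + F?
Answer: -681317585/6 ≈ -1.1355e+8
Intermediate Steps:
J(F) = 2*F
Y(p) = 1/2 (Y(p) = p/((2*p)) = p*(1/(2*p)) = 1/2)
M(B, q) = -17 + B/6 (M(B, q) = -7/6 + (B - 95)/6 = -7/6 + (-95 + B)/6 = -7/6 + (-95/6 + B/6) = -17 + B/6)
(-7183 + Y(85))*(M(-146, -103) + 15851) = (-7183 + 1/2)*((-17 + (1/6)*(-146)) + 15851) = -14365*((-17 - 73/3) + 15851)/2 = -14365*(-124/3 + 15851)/2 = -14365/2*47429/3 = -681317585/6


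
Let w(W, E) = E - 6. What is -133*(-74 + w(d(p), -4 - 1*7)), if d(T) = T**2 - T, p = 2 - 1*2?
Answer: 12103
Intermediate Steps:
p = 0 (p = 2 - 2 = 0)
w(W, E) = -6 + E
-133*(-74 + w(d(p), -4 - 1*7)) = -133*(-74 + (-6 + (-4 - 1*7))) = -133*(-74 + (-6 + (-4 - 7))) = -133*(-74 + (-6 - 11)) = -133*(-74 - 17) = -133*(-91) = 12103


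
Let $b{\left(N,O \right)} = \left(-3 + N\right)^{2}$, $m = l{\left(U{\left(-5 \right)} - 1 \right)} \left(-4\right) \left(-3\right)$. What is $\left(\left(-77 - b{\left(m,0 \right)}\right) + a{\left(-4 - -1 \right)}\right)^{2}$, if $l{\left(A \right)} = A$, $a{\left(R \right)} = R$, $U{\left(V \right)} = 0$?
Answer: $93025$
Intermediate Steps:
$m = -12$ ($m = \left(0 - 1\right) \left(-4\right) \left(-3\right) = \left(-1\right) \left(-4\right) \left(-3\right) = 4 \left(-3\right) = -12$)
$\left(\left(-77 - b{\left(m,0 \right)}\right) + a{\left(-4 - -1 \right)}\right)^{2} = \left(\left(-77 - \left(-3 - 12\right)^{2}\right) - 3\right)^{2} = \left(\left(-77 - \left(-15\right)^{2}\right) + \left(-4 + 1\right)\right)^{2} = \left(\left(-77 - 225\right) - 3\right)^{2} = \left(-302 - 3\right)^{2} = \left(-305\right)^{2} = 93025$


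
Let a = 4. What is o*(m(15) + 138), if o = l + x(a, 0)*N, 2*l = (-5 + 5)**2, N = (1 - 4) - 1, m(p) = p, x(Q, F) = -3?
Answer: 1836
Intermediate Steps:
N = -4 (N = -3 - 1 = -4)
l = 0 (l = (-5 + 5)**2/2 = (1/2)*0**2 = (1/2)*0 = 0)
o = 12 (o = 0 - 3*(-4) = 0 + 12 = 12)
o*(m(15) + 138) = 12*(15 + 138) = 12*153 = 1836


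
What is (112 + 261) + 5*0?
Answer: 373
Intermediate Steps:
(112 + 261) + 5*0 = 373 + 0 = 373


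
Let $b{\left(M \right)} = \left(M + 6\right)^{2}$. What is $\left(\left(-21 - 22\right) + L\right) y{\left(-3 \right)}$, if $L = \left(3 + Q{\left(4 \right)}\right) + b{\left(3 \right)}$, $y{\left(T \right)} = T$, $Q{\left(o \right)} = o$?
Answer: $-135$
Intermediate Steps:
$b{\left(M \right)} = \left(6 + M\right)^{2}$
$L = 88$ ($L = \left(3 + 4\right) + \left(6 + 3\right)^{2} = 7 + 9^{2} = 7 + 81 = 88$)
$\left(\left(-21 - 22\right) + L\right) y{\left(-3 \right)} = \left(\left(-21 - 22\right) + 88\right) \left(-3\right) = \left(-43 + 88\right) \left(-3\right) = 45 \left(-3\right) = -135$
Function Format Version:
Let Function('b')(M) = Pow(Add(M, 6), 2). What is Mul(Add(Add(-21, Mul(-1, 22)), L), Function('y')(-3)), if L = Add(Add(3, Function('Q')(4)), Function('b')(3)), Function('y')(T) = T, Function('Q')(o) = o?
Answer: -135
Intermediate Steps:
Function('b')(M) = Pow(Add(6, M), 2)
L = 88 (L = Add(Add(3, 4), Pow(Add(6, 3), 2)) = Add(7, Pow(9, 2)) = Add(7, 81) = 88)
Mul(Add(Add(-21, Mul(-1, 22)), L), Function('y')(-3)) = Mul(Add(Add(-21, Mul(-1, 22)), 88), -3) = Mul(Add(Add(-21, -22), 88), -3) = Mul(Add(-43, 88), -3) = Mul(45, -3) = -135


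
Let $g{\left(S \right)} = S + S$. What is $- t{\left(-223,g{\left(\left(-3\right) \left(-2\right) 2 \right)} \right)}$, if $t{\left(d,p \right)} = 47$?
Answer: $-47$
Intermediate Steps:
$g{\left(S \right)} = 2 S$
$- t{\left(-223,g{\left(\left(-3\right) \left(-2\right) 2 \right)} \right)} = \left(-1\right) 47 = -47$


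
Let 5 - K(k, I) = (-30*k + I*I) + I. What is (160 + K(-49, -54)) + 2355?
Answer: -1812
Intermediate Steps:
K(k, I) = 5 - I - I² + 30*k (K(k, I) = 5 - ((-30*k + I*I) + I) = 5 - ((-30*k + I²) + I) = 5 - ((I² - 30*k) + I) = 5 - (I + I² - 30*k) = 5 + (-I - I² + 30*k) = 5 - I - I² + 30*k)
(160 + K(-49, -54)) + 2355 = (160 + (5 - 1*(-54) - 1*(-54)² + 30*(-49))) + 2355 = (160 + (5 + 54 - 1*2916 - 1470)) + 2355 = (160 + (5 + 54 - 2916 - 1470)) + 2355 = (160 - 4327) + 2355 = -4167 + 2355 = -1812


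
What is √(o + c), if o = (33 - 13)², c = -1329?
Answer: I*√929 ≈ 30.479*I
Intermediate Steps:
o = 400 (o = 20² = 400)
√(o + c) = √(400 - 1329) = √(-929) = I*√929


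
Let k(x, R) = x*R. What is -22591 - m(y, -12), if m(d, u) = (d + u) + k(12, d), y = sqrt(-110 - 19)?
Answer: -22579 - 13*I*sqrt(129) ≈ -22579.0 - 147.65*I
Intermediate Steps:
k(x, R) = R*x
y = I*sqrt(129) (y = sqrt(-129) = I*sqrt(129) ≈ 11.358*I)
m(d, u) = u + 13*d (m(d, u) = (d + u) + d*12 = (d + u) + 12*d = u + 13*d)
-22591 - m(y, -12) = -22591 - (-12 + 13*(I*sqrt(129))) = -22591 - (-12 + 13*I*sqrt(129)) = -22591 + (12 - 13*I*sqrt(129)) = -22579 - 13*I*sqrt(129)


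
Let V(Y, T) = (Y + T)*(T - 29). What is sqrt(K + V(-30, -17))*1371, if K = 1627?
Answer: 4113*sqrt(421) ≈ 84392.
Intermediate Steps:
V(Y, T) = (-29 + T)*(T + Y) (V(Y, T) = (T + Y)*(-29 + T) = (-29 + T)*(T + Y))
sqrt(K + V(-30, -17))*1371 = sqrt(1627 + ((-17)**2 - 29*(-17) - 29*(-30) - 17*(-30)))*1371 = sqrt(1627 + (289 + 493 + 870 + 510))*1371 = sqrt(1627 + 2162)*1371 = sqrt(3789)*1371 = (3*sqrt(421))*1371 = 4113*sqrt(421)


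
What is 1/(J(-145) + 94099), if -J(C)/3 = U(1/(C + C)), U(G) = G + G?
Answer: 145/13644358 ≈ 1.0627e-5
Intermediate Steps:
U(G) = 2*G
J(C) = -3/C (J(C) = -6/(C + C) = -6/(2*C) = -6*1/(2*C) = -3/C)
1/(J(-145) + 94099) = 1/(-3/(-145) + 94099) = 1/(-3*(-1/145) + 94099) = 1/(3/145 + 94099) = 1/(13644358/145) = 145/13644358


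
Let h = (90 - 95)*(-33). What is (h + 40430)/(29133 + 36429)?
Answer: 40595/65562 ≈ 0.61918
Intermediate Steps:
h = 165 (h = -5*(-33) = 165)
(h + 40430)/(29133 + 36429) = (165 + 40430)/(29133 + 36429) = 40595/65562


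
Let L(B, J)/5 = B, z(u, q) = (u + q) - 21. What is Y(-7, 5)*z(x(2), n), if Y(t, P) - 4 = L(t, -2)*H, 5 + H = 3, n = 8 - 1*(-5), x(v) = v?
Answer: -444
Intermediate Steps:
n = 13 (n = 8 + 5 = 13)
z(u, q) = -21 + q + u (z(u, q) = (q + u) - 21 = -21 + q + u)
L(B, J) = 5*B
H = -2 (H = -5 + 3 = -2)
Y(t, P) = 4 - 10*t (Y(t, P) = 4 + (5*t)*(-2) = 4 - 10*t)
Y(-7, 5)*z(x(2), n) = (4 - 10*(-7))*(-21 + 13 + 2) = (4 + 70)*(-6) = 74*(-6) = -444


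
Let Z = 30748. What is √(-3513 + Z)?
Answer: √27235 ≈ 165.03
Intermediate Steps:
√(-3513 + Z) = √(-3513 + 30748) = √27235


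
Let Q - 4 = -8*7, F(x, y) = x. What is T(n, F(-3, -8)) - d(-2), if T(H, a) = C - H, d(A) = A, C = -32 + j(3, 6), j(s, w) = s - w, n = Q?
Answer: 19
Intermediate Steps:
Q = -52 (Q = 4 - 8*7 = 4 - 56 = -52)
n = -52
C = -35 (C = -32 + (3 - 1*6) = -32 + (3 - 6) = -32 - 3 = -35)
T(H, a) = -35 - H
T(n, F(-3, -8)) - d(-2) = (-35 - 1*(-52)) - 1*(-2) = (-35 + 52) + 2 = 17 + 2 = 19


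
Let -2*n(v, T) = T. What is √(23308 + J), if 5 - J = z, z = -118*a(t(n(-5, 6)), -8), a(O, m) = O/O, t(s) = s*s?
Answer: √23431 ≈ 153.07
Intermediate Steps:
n(v, T) = -T/2
t(s) = s²
a(O, m) = 1
z = -118 (z = -118*1 = -118)
J = 123 (J = 5 - 1*(-118) = 5 + 118 = 123)
√(23308 + J) = √(23308 + 123) = √23431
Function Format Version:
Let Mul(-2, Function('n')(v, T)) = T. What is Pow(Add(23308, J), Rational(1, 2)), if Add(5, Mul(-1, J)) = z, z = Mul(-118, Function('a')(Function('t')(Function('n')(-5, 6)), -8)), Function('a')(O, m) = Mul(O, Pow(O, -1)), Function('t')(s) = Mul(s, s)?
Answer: Pow(23431, Rational(1, 2)) ≈ 153.07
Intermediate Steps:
Function('n')(v, T) = Mul(Rational(-1, 2), T)
Function('t')(s) = Pow(s, 2)
Function('a')(O, m) = 1
z = -118 (z = Mul(-118, 1) = -118)
J = 123 (J = Add(5, Mul(-1, -118)) = Add(5, 118) = 123)
Pow(Add(23308, J), Rational(1, 2)) = Pow(Add(23308, 123), Rational(1, 2)) = Pow(23431, Rational(1, 2))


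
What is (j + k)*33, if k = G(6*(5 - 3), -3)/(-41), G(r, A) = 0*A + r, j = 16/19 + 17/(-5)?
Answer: -366399/3895 ≈ -94.069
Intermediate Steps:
j = -243/95 (j = 16*(1/19) + 17*(-⅕) = 16/19 - 17/5 = -243/95 ≈ -2.5579)
G(r, A) = r (G(r, A) = 0 + r = r)
k = -12/41 (k = (6*(5 - 3))/(-41) = (6*2)*(-1/41) = 12*(-1/41) = -12/41 ≈ -0.29268)
(j + k)*33 = (-243/95 - 12/41)*33 = -11103/3895*33 = -366399/3895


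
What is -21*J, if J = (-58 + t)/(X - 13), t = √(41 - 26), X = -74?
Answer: -14 + 7*√15/29 ≈ -13.065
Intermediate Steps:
t = √15 ≈ 3.8730
J = ⅔ - √15/87 (J = (-58 + √15)/(-74 - 13) = (-58 + √15)/(-87) = (-58 + √15)*(-1/87) = ⅔ - √15/87 ≈ 0.62215)
-21*J = -21*(⅔ - √15/87) = -14 + 7*√15/29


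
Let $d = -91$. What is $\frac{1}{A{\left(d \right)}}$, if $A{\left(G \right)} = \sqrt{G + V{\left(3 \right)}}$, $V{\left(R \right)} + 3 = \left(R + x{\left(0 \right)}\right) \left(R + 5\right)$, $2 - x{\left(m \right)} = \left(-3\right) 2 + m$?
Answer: $- \frac{i \sqrt{6}}{6} \approx - 0.40825 i$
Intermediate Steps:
$x{\left(m \right)} = 8 - m$ ($x{\left(m \right)} = 2 - \left(\left(-3\right) 2 + m\right) = 2 - \left(-6 + m\right) = 8 - m$)
$V{\left(R \right)} = -3 + \left(5 + R\right) \left(8 + R\right)$ ($V{\left(R \right)} = -3 + \left(R + \left(8 - 0\right)\right) \left(R + 5\right) = -3 + \left(R + \left(8 + 0\right)\right) \left(5 + R\right) = -3 + \left(R + 8\right) \left(5 + R\right) = -3 + \left(8 + R\right) \left(5 + R\right) = -3 + \left(5 + R\right) \left(8 + R\right)$)
$A{\left(G \right)} = \sqrt{85 + G}$ ($A{\left(G \right)} = \sqrt{G + \left(37 + 3^{2} + 13 \cdot 3\right)} = \sqrt{G + \left(37 + 9 + 39\right)} = \sqrt{G + 85} = \sqrt{85 + G}$)
$\frac{1}{A{\left(d \right)}} = \frac{1}{\sqrt{85 - 91}} = \frac{1}{\sqrt{-6}} = \frac{1}{i \sqrt{6}} = - \frac{i \sqrt{6}}{6}$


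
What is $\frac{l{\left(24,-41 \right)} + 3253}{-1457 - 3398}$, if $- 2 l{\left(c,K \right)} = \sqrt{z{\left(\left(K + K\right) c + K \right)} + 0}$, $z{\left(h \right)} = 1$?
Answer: $- \frac{1301}{1942} \approx -0.66993$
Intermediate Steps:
$l{\left(c,K \right)} = - \frac{1}{2}$ ($l{\left(c,K \right)} = - \frac{\sqrt{1 + 0}}{2} = - \frac{\sqrt{1}}{2} = \left(- \frac{1}{2}\right) 1 = - \frac{1}{2}$)
$\frac{l{\left(24,-41 \right)} + 3253}{-1457 - 3398} = \frac{- \frac{1}{2} + 3253}{-1457 - 3398} = \frac{6505}{2 \left(-4855\right)} = \frac{6505}{2} \left(- \frac{1}{4855}\right) = - \frac{1301}{1942}$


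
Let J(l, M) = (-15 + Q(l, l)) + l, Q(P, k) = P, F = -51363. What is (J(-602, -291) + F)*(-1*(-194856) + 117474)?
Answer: -16422936060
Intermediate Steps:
J(l, M) = -15 + 2*l (J(l, M) = (-15 + l) + l = -15 + 2*l)
(J(-602, -291) + F)*(-1*(-194856) + 117474) = ((-15 + 2*(-602)) - 51363)*(-1*(-194856) + 117474) = ((-15 - 1204) - 51363)*(194856 + 117474) = (-1219 - 51363)*312330 = -52582*312330 = -16422936060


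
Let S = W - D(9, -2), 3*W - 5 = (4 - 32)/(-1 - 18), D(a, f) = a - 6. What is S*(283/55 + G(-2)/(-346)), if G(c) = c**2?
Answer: -41136/9515 ≈ -4.3233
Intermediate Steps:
D(a, f) = -6 + a
W = 41/19 (W = 5/3 + ((4 - 32)/(-1 - 18))/3 = 5/3 + (-28/(-19))/3 = 5/3 + (-28*(-1/19))/3 = 5/3 + (1/3)*(28/19) = 5/3 + 28/57 = 41/19 ≈ 2.1579)
S = -16/19 (S = 41/19 - (-6 + 9) = 41/19 - 1*3 = 41/19 - 3 = -16/19 ≈ -0.84210)
S*(283/55 + G(-2)/(-346)) = -16*(283/55 + (-2)**2/(-346))/19 = -16*(283*(1/55) + 4*(-1/346))/19 = -16*(283/55 - 2/173)/19 = -16/19*48849/9515 = -41136/9515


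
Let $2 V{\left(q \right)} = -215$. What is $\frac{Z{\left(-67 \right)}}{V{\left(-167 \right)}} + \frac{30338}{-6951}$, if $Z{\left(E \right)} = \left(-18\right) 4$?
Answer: $- \frac{788818}{213495} \approx -3.6948$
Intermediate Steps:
$Z{\left(E \right)} = -72$
$V{\left(q \right)} = - \frac{215}{2}$ ($V{\left(q \right)} = \frac{1}{2} \left(-215\right) = - \frac{215}{2}$)
$\frac{Z{\left(-67 \right)}}{V{\left(-167 \right)}} + \frac{30338}{-6951} = - \frac{72}{- \frac{215}{2}} + \frac{30338}{-6951} = \left(-72\right) \left(- \frac{2}{215}\right) + 30338 \left(- \frac{1}{6951}\right) = \frac{144}{215} - \frac{4334}{993} = - \frac{788818}{213495}$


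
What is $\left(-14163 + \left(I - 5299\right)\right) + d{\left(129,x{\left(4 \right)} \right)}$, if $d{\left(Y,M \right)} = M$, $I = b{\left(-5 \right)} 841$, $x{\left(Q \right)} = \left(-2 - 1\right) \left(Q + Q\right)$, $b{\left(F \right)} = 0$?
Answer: $-19486$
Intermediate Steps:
$x{\left(Q \right)} = - 6 Q$ ($x{\left(Q \right)} = - 3 \cdot 2 Q = - 6 Q$)
$I = 0$ ($I = 0 \cdot 841 = 0$)
$\left(-14163 + \left(I - 5299\right)\right) + d{\left(129,x{\left(4 \right)} \right)} = \left(-14163 + \left(0 - 5299\right)\right) - 24 = \left(-14163 - 5299\right) - 24 = -19462 - 24 = -19486$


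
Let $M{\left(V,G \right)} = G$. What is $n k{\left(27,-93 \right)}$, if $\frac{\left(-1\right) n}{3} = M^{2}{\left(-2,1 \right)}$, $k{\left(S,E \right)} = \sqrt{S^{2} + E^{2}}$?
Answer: $- 9 \sqrt{1042} \approx -290.52$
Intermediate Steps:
$k{\left(S,E \right)} = \sqrt{E^{2} + S^{2}}$
$n = -3$ ($n = - 3 \cdot 1^{2} = \left(-3\right) 1 = -3$)
$n k{\left(27,-93 \right)} = - 3 \sqrt{\left(-93\right)^{2} + 27^{2}} = - 3 \sqrt{8649 + 729} = - 3 \sqrt{9378} = - 3 \cdot 3 \sqrt{1042} = - 9 \sqrt{1042}$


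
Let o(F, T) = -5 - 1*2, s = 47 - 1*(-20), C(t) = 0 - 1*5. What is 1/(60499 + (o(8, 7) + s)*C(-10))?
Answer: 1/60199 ≈ 1.6612e-5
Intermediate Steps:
C(t) = -5 (C(t) = 0 - 5 = -5)
s = 67 (s = 47 + 20 = 67)
o(F, T) = -7 (o(F, T) = -5 - 2 = -7)
1/(60499 + (o(8, 7) + s)*C(-10)) = 1/(60499 + (-7 + 67)*(-5)) = 1/(60499 + 60*(-5)) = 1/(60499 - 300) = 1/60199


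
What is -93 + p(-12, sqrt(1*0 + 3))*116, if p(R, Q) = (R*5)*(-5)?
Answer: 34707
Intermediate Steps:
p(R, Q) = -25*R (p(R, Q) = (5*R)*(-5) = -25*R)
-93 + p(-12, sqrt(1*0 + 3))*116 = -93 - 25*(-12)*116 = -93 + 300*116 = -93 + 34800 = 34707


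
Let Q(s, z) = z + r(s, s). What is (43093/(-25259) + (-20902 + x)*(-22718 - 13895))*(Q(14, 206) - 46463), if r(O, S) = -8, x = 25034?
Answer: 176792709891631305/25259 ≈ 6.9992e+12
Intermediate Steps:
Q(s, z) = -8 + z (Q(s, z) = z - 8 = -8 + z)
(43093/(-25259) + (-20902 + x)*(-22718 - 13895))*(Q(14, 206) - 46463) = (43093/(-25259) + (-20902 + 25034)*(-22718 - 13895))*((-8 + 206) - 46463) = (43093*(-1/25259) + 4132*(-36613))*(198 - 46463) = (-43093/25259 - 151284916)*(-46265) = -3821305736337/25259*(-46265) = 176792709891631305/25259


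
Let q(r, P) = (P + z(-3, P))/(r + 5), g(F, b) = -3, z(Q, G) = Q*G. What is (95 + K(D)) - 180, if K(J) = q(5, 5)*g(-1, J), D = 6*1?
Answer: -82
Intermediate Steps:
D = 6
z(Q, G) = G*Q
q(r, P) = -2*P/(5 + r) (q(r, P) = (P + P*(-3))/(r + 5) = (P - 3*P)/(5 + r) = (-2*P)/(5 + r) = -2*P/(5 + r))
K(J) = 3 (K(J) = -2*5/(5 + 5)*(-3) = -2*5/10*(-3) = -2*5*⅒*(-3) = -1*(-3) = 3)
(95 + K(D)) - 180 = (95 + 3) - 180 = 98 - 180 = -82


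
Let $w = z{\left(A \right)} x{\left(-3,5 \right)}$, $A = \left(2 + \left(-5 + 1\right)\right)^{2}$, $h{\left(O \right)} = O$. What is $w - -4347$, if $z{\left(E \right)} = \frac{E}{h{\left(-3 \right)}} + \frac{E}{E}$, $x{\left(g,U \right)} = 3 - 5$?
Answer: $\frac{13043}{3} \approx 4347.7$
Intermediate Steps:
$x{\left(g,U \right)} = -2$ ($x{\left(g,U \right)} = 3 - 5 = -2$)
$A = 4$ ($A = \left(2 - 4\right)^{2} = \left(-2\right)^{2} = 4$)
$z{\left(E \right)} = 1 - \frac{E}{3}$ ($z{\left(E \right)} = \frac{E}{-3} + \frac{E}{E} = E \left(- \frac{1}{3}\right) + 1 = - \frac{E}{3} + 1 = 1 - \frac{E}{3}$)
$w = \frac{2}{3}$ ($w = \left(1 - \frac{4}{3}\right) \left(-2\right) = \left(- \frac{1}{3}\right) \left(-2\right) = \frac{2}{3} \approx 0.66667$)
$w - -4347 = \frac{2}{3} - -4347 = \frac{2}{3} + 4347 = \frac{13043}{3}$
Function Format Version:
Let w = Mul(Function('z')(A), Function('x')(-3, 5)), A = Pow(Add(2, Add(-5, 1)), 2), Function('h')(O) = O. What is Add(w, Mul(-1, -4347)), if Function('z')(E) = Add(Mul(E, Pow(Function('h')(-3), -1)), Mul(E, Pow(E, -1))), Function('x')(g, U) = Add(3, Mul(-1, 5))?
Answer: Rational(13043, 3) ≈ 4347.7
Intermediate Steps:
Function('x')(g, U) = -2 (Function('x')(g, U) = Add(3, -5) = -2)
A = 4 (A = Pow(Add(2, -4), 2) = Pow(-2, 2) = 4)
Function('z')(E) = Add(1, Mul(Rational(-1, 3), E)) (Function('z')(E) = Add(Mul(E, Pow(-3, -1)), Mul(E, Pow(E, -1))) = Add(Mul(E, Rational(-1, 3)), 1) = Add(Mul(Rational(-1, 3), E), 1) = Add(1, Mul(Rational(-1, 3), E)))
w = Rational(2, 3) (w = Mul(Add(1, Mul(Rational(-1, 3), 4)), -2) = Mul(Add(1, Rational(-4, 3)), -2) = Mul(Rational(-1, 3), -2) = Rational(2, 3) ≈ 0.66667)
Add(w, Mul(-1, -4347)) = Add(Rational(2, 3), Mul(-1, -4347)) = Add(Rational(2, 3), 4347) = Rational(13043, 3)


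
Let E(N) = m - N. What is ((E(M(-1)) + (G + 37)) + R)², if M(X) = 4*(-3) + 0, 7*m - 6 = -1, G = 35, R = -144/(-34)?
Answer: 112042225/14161 ≈ 7912.0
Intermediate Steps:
R = 72/17 (R = -144*(-1/34) = 72/17 ≈ 4.2353)
m = 5/7 (m = 6/7 + (⅐)*(-1) = 6/7 - ⅐ = 5/7 ≈ 0.71429)
M(X) = -12 (M(X) = -12 + 0 = -12)
E(N) = 5/7 - N
((E(M(-1)) + (G + 37)) + R)² = (((5/7 - 1*(-12)) + (35 + 37)) + 72/17)² = (((5/7 + 12) + 72) + 72/17)² = ((89/7 + 72) + 72/17)² = (593/7 + 72/17)² = (10585/119)² = 112042225/14161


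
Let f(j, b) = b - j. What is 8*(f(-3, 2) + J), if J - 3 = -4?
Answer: 32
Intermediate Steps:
J = -1 (J = 3 - 4 = -1)
8*(f(-3, 2) + J) = 8*((2 - 1*(-3)) - 1) = 8*((2 + 3) - 1) = 8*(5 - 1) = 8*4 = 32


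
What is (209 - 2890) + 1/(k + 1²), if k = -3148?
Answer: -8437108/3147 ≈ -2681.0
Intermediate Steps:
(209 - 2890) + 1/(k + 1²) = (209 - 2890) + 1/(-3148 + 1²) = -2681 + 1/(-3148 + 1) = -2681 + 1/(-3147) = -2681 - 1/3147 = -8437108/3147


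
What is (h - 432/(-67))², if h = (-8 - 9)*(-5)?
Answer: 37540129/4489 ≈ 8362.7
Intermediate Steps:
h = 85 (h = -17*(-5) = 85)
(h - 432/(-67))² = (85 - 432/(-67))² = (85 - 432*(-1/67))² = (85 + 432/67)² = (6127/67)² = 37540129/4489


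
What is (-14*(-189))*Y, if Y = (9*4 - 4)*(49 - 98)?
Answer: -4148928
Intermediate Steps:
Y = -1568 (Y = (36 - 4)*(-49) = 32*(-49) = -1568)
(-14*(-189))*Y = -14*(-189)*(-1568) = 2646*(-1568) = -4148928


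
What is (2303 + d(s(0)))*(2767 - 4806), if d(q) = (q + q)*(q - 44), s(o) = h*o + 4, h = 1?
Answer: -4043337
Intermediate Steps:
s(o) = 4 + o (s(o) = 1*o + 4 = o + 4 = 4 + o)
d(q) = 2*q*(-44 + q) (d(q) = (2*q)*(-44 + q) = 2*q*(-44 + q))
(2303 + d(s(0)))*(2767 - 4806) = (2303 + 2*(4 + 0)*(-44 + (4 + 0)))*(2767 - 4806) = (2303 + 2*4*(-44 + 4))*(-2039) = (2303 + 2*4*(-40))*(-2039) = (2303 - 320)*(-2039) = 1983*(-2039) = -4043337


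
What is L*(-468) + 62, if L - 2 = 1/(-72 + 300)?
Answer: -16645/19 ≈ -876.05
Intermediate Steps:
L = 457/228 (L = 2 + 1/(-72 + 300) = 2 + 1/228 = 457/228 ≈ 2.0044)
L*(-468) + 62 = (457/228)*(-468) + 62 = -17823/19 + 62 = -16645/19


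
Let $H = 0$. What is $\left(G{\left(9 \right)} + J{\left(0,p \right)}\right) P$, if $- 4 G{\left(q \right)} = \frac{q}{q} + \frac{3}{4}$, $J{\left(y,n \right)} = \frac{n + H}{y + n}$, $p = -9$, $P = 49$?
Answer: $\frac{441}{16} \approx 27.563$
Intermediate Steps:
$J{\left(y,n \right)} = \frac{n}{n + y}$ ($J{\left(y,n \right)} = \frac{n + 0}{y + n} = \frac{n}{n + y}$)
$G{\left(q \right)} = - \frac{7}{16}$ ($G{\left(q \right)} = - \frac{\frac{q}{q} + \frac{3}{4}}{4} = - \frac{1 + 3 \cdot \frac{1}{4}}{4} = - \frac{1 + \frac{3}{4}}{4} = \left(- \frac{1}{4}\right) \frac{7}{4} = - \frac{7}{16}$)
$\left(G{\left(9 \right)} + J{\left(0,p \right)}\right) P = \left(- \frac{7}{16} - \frac{9}{-9 + 0}\right) 49 = \left(- \frac{7}{16} - \frac{9}{-9}\right) 49 = \left(- \frac{7}{16} - -1\right) 49 = \left(- \frac{7}{16} + 1\right) 49 = \frac{9}{16} \cdot 49 = \frac{441}{16}$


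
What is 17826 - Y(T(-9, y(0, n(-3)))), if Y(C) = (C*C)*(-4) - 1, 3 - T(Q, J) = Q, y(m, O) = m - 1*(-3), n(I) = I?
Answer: 18403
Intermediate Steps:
y(m, O) = 3 + m (y(m, O) = m + 3 = 3 + m)
T(Q, J) = 3 - Q
Y(C) = -1 - 4*C**2 (Y(C) = C**2*(-4) - 1 = -4*C**2 - 1 = -1 - 4*C**2)
17826 - Y(T(-9, y(0, n(-3)))) = 17826 - (-1 - 4*(3 - 1*(-9))**2) = 17826 - (-1 - 4*(3 + 9)**2) = 17826 - (-1 - 4*12**2) = 17826 - (-1 - 4*144) = 17826 - (-1 - 576) = 17826 - 1*(-577) = 17826 + 577 = 18403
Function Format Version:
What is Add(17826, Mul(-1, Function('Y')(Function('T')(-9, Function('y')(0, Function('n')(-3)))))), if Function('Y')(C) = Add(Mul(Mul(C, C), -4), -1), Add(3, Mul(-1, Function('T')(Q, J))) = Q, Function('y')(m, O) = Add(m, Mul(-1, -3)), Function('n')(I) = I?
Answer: 18403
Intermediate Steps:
Function('y')(m, O) = Add(3, m) (Function('y')(m, O) = Add(m, 3) = Add(3, m))
Function('T')(Q, J) = Add(3, Mul(-1, Q))
Function('Y')(C) = Add(-1, Mul(-4, Pow(C, 2))) (Function('Y')(C) = Add(Mul(Pow(C, 2), -4), -1) = Add(Mul(-4, Pow(C, 2)), -1) = Add(-1, Mul(-4, Pow(C, 2))))
Add(17826, Mul(-1, Function('Y')(Function('T')(-9, Function('y')(0, Function('n')(-3)))))) = Add(17826, Mul(-1, Add(-1, Mul(-4, Pow(Add(3, Mul(-1, -9)), 2))))) = Add(17826, Mul(-1, Add(-1, Mul(-4, Pow(Add(3, 9), 2))))) = Add(17826, Mul(-1, Add(-1, Mul(-4, Pow(12, 2))))) = Add(17826, Mul(-1, Add(-1, Mul(-4, 144)))) = Add(17826, Mul(-1, Add(-1, -576))) = Add(17826, Mul(-1, -577)) = Add(17826, 577) = 18403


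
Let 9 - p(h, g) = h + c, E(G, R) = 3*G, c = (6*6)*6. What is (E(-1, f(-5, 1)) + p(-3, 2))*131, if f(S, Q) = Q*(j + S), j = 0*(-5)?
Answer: -27117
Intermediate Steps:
j = 0
c = 216 (c = 36*6 = 216)
f(S, Q) = Q*S (f(S, Q) = Q*(0 + S) = Q*S)
p(h, g) = -207 - h (p(h, g) = 9 - (h + 216) = 9 - (216 + h) = 9 + (-216 - h) = -207 - h)
(E(-1, f(-5, 1)) + p(-3, 2))*131 = (3*(-1) + (-207 - 1*(-3)))*131 = (-3 + (-207 + 3))*131 = (-3 - 204)*131 = -207*131 = -27117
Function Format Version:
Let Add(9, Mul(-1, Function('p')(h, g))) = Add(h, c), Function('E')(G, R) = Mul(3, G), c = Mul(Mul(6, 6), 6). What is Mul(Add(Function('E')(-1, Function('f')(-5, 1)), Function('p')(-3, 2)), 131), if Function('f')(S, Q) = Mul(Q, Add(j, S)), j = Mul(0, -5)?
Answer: -27117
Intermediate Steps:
j = 0
c = 216 (c = Mul(36, 6) = 216)
Function('f')(S, Q) = Mul(Q, S) (Function('f')(S, Q) = Mul(Q, Add(0, S)) = Mul(Q, S))
Function('p')(h, g) = Add(-207, Mul(-1, h)) (Function('p')(h, g) = Add(9, Mul(-1, Add(h, 216))) = Add(9, Mul(-1, Add(216, h))) = Add(9, Add(-216, Mul(-1, h))) = Add(-207, Mul(-1, h)))
Mul(Add(Function('E')(-1, Function('f')(-5, 1)), Function('p')(-3, 2)), 131) = Mul(Add(Mul(3, -1), Add(-207, Mul(-1, -3))), 131) = Mul(Add(-3, Add(-207, 3)), 131) = Mul(Add(-3, -204), 131) = Mul(-207, 131) = -27117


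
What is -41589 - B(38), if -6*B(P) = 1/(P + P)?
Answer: -18964583/456 ≈ -41589.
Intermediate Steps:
B(P) = -1/(12*P) (B(P) = -1/(6*(P + P)) = -1/(2*P)/6 = -1/(12*P))
-41589 - B(38) = -41589 - (-1)/(12*38) = -41589 - 1*(-1/456) = -41589 + 1/456 = -18964583/456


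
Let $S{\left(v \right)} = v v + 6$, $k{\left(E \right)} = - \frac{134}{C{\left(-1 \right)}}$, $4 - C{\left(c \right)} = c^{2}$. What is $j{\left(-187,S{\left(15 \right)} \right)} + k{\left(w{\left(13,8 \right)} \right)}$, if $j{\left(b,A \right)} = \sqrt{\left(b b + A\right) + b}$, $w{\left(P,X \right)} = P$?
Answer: $- \frac{134}{3} + \sqrt{35013} \approx 142.45$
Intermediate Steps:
$C{\left(c \right)} = 4 - c^{2}$
$k{\left(E \right)} = - \frac{134}{3}$ ($k{\left(E \right)} = - \frac{134}{4 - \left(-1\right)^{2}} = - \frac{134}{4 - 1} = - \frac{134}{3}$)
$S{\left(v \right)} = 6 + v^{2}$ ($S{\left(v \right)} = v^{2} + 6 = 6 + v^{2}$)
$j{\left(b,A \right)} = \sqrt{A + b + b^{2}}$ ($j{\left(b,A \right)} = \sqrt{\left(b^{2} + A\right) + b} = \sqrt{\left(A + b^{2}\right) + b} = \sqrt{A + b + b^{2}}$)
$j{\left(-187,S{\left(15 \right)} \right)} + k{\left(w{\left(13,8 \right)} \right)} = \sqrt{\left(6 + 15^{2}\right) - 187 + \left(-187\right)^{2}} - \frac{134}{3} = \sqrt{\left(6 + 225\right) - 187 + 34969} - \frac{134}{3} = \sqrt{231 - 187 + 34969} - \frac{134}{3} = \sqrt{35013} - \frac{134}{3} = - \frac{134}{3} + \sqrt{35013}$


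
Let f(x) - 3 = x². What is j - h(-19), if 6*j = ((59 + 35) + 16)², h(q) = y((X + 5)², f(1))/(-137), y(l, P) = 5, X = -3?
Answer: 828865/411 ≈ 2016.7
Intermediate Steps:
f(x) = 3 + x²
h(q) = -5/137 (h(q) = 5/(-137) = 5*(-1/137) = -5/137)
j = 6050/3 (j = ((59 + 35) + 16)²/6 = (94 + 16)²/6 = (⅙)*110² = (⅙)*12100 = 6050/3 ≈ 2016.7)
j - h(-19) = 6050/3 - 1*(-5/137) = 6050/3 + 5/137 = 828865/411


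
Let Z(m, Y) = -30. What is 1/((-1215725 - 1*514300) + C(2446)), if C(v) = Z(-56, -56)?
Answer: -1/1730055 ≈ -5.7802e-7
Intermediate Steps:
C(v) = -30
1/((-1215725 - 1*514300) + C(2446)) = 1/((-1215725 - 1*514300) - 30) = 1/((-1215725 - 514300) - 30) = 1/(-1730025 - 30) = 1/(-1730055) = -1/1730055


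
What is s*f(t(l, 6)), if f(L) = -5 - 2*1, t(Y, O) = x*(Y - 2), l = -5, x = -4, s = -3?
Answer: 21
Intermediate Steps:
t(Y, O) = 8 - 4*Y (t(Y, O) = -4*(Y - 2) = -4*(-2 + Y) = 8 - 4*Y)
f(L) = -7 (f(L) = -5 - 2 = -7)
s*f(t(l, 6)) = -3*(-7) = 21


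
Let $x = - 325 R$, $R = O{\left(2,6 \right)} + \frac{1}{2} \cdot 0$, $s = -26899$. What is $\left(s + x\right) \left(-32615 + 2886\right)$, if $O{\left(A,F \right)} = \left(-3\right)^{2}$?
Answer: $886637696$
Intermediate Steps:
$O{\left(A,F \right)} = 9$
$R = 9$ ($R = 9 + \frac{1}{2} \cdot 0 = 9 + 0 = 9$)
$x = -2925$ ($x = \left(-325\right) 9 = -2925$)
$\left(s + x\right) \left(-32615 + 2886\right) = \left(-26899 - 2925\right) \left(-32615 + 2886\right) = \left(-29824\right) \left(-29729\right) = 886637696$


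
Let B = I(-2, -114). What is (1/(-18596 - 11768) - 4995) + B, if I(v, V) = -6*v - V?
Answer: -147842317/30364 ≈ -4869.0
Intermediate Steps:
I(v, V) = -V - 6*v
B = 126 (B = -1*(-114) - 6*(-2) = 114 + 12 = 126)
(1/(-18596 - 11768) - 4995) + B = (1/(-18596 - 11768) - 4995) + 126 = (1/(-30364) - 4995) + 126 = (-1/30364 - 4995) + 126 = -151668181/30364 + 126 = -147842317/30364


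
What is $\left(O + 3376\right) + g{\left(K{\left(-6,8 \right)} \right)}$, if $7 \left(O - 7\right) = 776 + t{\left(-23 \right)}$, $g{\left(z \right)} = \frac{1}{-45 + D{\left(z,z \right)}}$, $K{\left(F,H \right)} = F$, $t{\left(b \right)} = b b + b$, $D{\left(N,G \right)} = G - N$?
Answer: $\frac{1123328}{315} \approx 3566.1$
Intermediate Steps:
$t{\left(b \right)} = b + b^{2}$ ($t{\left(b \right)} = b^{2} + b = b + b^{2}$)
$g{\left(z \right)} = - \frac{1}{45}$ ($g{\left(z \right)} = \frac{1}{-45 + \left(z - z\right)} = \frac{1}{-45 + 0} = \frac{1}{-45} = - \frac{1}{45}$)
$O = \frac{1331}{7}$ ($O = 7 + \frac{776 - 23 \left(1 - 23\right)}{7} = 7 + \frac{776 - -506}{7} = 7 + \frac{776 + 506}{7} = 7 + \frac{1}{7} \cdot 1282 = 7 + \frac{1282}{7} = \frac{1331}{7} \approx 190.14$)
$\left(O + 3376\right) + g{\left(K{\left(-6,8 \right)} \right)} = \left(\frac{1331}{7} + 3376\right) - \frac{1}{45} = \frac{24963}{7} - \frac{1}{45} = \frac{1123328}{315}$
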